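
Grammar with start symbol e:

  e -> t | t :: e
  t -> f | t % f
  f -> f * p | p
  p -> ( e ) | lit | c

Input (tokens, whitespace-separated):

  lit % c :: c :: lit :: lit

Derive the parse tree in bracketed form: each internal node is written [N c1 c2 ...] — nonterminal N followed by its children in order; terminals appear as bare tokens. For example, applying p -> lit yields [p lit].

[e [t [t [f [p lit]]] % [f [p c]]] :: [e [t [f [p c]]] :: [e [t [f [p lit]]] :: [e [t [f [p lit]]]]]]]

e
t :: e
t % f :: e
f % f :: e
p % f :: e
lit % f :: e
lit % p :: e
lit % c :: e
lit % c :: t :: e
lit % c :: f :: e
lit % c :: p :: e
lit % c :: c :: e
lit % c :: c :: t :: e
lit % c :: c :: f :: e
lit % c :: c :: p :: e
lit % c :: c :: lit :: e
lit % c :: c :: lit :: t
lit % c :: c :: lit :: f
lit % c :: c :: lit :: p
lit % c :: c :: lit :: lit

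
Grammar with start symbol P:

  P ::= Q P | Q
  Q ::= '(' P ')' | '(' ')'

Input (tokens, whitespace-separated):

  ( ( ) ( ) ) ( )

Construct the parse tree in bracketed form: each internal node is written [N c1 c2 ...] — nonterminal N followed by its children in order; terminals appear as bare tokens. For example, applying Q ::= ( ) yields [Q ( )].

[P [Q ( [P [Q ( )] [P [Q ( )]]] )] [P [Q ( )]]]

P
Q P
( P ) P
( Q P ) P
( ( ) P ) P
( ( ) Q ) P
( ( ) ( ) ) P
( ( ) ( ) ) Q
( ( ) ( ) ) ( )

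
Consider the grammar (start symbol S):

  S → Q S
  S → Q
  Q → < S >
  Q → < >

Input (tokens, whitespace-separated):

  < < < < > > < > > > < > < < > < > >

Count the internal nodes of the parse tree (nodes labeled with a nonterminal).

18

[S [Q < [S [Q < [S [Q < [S [Q < >]] >] [S [Q < >]]] >]] >] [S [Q < >] [S [Q < [S [Q < >] [S [Q < >]]] >]]]]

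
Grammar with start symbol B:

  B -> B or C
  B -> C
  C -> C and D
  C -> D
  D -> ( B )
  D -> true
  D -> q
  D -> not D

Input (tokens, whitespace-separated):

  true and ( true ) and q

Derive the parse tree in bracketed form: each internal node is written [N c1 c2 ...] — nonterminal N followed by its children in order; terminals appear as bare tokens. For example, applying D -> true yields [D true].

B
C
C and D
C and D and D
D and D and D
true and D and D
true and ( B ) and D
true and ( C ) and D
true and ( D ) and D
true and ( true ) and D
true and ( true ) and q

[B [C [C [C [D true]] and [D ( [B [C [D true]]] )]] and [D q]]]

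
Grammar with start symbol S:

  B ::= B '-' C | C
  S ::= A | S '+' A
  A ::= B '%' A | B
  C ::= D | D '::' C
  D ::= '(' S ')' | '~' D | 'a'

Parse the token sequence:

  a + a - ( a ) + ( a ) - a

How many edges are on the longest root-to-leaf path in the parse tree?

11

[S [S [S [A [B [C [D a]]]]] + [A [B [B [C [D a]]] - [C [D ( [S [A [B [C [D a]]]]] )]]]]] + [A [B [B [C [D ( [S [A [B [C [D a]]]]] )]]] - [C [D a]]]]]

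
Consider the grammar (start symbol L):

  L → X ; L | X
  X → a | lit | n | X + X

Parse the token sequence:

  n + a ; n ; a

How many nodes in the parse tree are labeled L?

3

[L [X [X n] + [X a]] ; [L [X n] ; [L [X a]]]]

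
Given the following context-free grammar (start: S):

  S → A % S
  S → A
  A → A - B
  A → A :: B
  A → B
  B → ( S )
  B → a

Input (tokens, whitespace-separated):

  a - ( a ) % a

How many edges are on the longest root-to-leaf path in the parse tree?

6

[S [A [A [B a]] - [B ( [S [A [B a]]] )]] % [S [A [B a]]]]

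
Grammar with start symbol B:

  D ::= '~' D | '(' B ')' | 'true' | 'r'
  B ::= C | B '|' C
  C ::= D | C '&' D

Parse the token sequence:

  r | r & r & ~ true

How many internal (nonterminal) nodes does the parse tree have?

11

[B [B [C [D r]]] | [C [C [C [D r]] & [D r]] & [D ~ [D true]]]]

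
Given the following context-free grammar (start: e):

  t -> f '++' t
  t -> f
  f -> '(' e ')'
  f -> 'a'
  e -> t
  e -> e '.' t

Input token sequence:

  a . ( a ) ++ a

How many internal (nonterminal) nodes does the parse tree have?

[e [e [t [f a]]] . [t [f ( [e [t [f a]]] )] ++ [t [f a]]]]

11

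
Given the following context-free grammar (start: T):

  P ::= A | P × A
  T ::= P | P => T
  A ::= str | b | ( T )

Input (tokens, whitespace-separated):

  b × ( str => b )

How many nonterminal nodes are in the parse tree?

[T [P [P [A b]] × [A ( [T [P [A str]] => [T [P [A b]]]] )]]]

11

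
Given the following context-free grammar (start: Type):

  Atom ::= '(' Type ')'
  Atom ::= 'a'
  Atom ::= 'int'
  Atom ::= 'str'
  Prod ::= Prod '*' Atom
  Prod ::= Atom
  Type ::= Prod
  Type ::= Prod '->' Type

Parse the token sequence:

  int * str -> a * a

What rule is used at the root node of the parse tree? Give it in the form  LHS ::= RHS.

Type ::= Prod '->' Type

[Type [Prod [Prod [Atom int]] * [Atom str]] -> [Type [Prod [Prod [Atom a]] * [Atom a]]]]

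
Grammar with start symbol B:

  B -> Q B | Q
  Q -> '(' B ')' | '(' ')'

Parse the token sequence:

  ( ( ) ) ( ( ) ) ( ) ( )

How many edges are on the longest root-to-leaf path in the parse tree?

5

[B [Q ( [B [Q ( )]] )] [B [Q ( [B [Q ( )]] )] [B [Q ( )] [B [Q ( )]]]]]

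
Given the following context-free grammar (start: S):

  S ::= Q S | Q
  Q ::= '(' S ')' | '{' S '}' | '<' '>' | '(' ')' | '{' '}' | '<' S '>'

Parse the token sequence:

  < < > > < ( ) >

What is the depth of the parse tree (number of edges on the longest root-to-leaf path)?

[S [Q < [S [Q < >]] >] [S [Q < [S [Q ( )]] >]]]

5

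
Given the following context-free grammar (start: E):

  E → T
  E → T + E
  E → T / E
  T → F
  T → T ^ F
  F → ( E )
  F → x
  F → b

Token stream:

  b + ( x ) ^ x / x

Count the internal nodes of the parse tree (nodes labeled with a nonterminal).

[E [T [F b]] + [E [T [T [F ( [E [T [F x]]] )]] ^ [F x]] / [E [T [F x]]]]]

14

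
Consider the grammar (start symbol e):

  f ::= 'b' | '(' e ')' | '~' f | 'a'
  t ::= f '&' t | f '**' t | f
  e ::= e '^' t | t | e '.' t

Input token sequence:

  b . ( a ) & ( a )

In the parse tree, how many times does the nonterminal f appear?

5

[e [e [t [f b]]] . [t [f ( [e [t [f a]]] )] & [t [f ( [e [t [f a]]] )]]]]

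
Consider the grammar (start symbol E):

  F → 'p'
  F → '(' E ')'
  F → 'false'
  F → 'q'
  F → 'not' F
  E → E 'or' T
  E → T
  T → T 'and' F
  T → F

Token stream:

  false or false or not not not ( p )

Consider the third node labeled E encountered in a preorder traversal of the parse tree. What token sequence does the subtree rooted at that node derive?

[E [E [E [T [F false]]] or [T [F false]]] or [T [F not [F not [F not [F ( [E [T [F p]]] )]]]]]]

false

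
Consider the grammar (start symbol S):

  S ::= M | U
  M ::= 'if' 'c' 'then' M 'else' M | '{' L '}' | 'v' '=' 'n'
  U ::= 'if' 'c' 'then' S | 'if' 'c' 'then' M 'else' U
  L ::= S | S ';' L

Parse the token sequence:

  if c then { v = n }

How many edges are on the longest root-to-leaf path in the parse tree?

7

[S [U if c then [S [M { [L [S [M v = n]]] }]]]]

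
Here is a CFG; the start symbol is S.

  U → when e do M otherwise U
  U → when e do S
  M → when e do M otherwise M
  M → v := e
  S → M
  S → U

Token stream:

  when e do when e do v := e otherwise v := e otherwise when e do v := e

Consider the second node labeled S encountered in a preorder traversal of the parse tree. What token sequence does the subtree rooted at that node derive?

[S [U when e do [M when e do [M v := e] otherwise [M v := e]] otherwise [U when e do [S [M v := e]]]]]

v := e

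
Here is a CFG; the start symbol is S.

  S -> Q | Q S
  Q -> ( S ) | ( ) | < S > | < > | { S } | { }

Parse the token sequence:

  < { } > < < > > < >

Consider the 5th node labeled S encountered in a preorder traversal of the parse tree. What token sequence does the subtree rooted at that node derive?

< >

[S [Q < [S [Q { }]] >] [S [Q < [S [Q < >]] >] [S [Q < >]]]]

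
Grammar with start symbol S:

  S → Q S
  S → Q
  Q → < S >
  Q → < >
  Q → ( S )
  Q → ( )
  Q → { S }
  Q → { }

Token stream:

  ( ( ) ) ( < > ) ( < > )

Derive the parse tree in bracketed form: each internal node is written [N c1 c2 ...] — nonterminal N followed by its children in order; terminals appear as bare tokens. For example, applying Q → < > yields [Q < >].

[S [Q ( [S [Q ( )]] )] [S [Q ( [S [Q < >]] )] [S [Q ( [S [Q < >]] )]]]]

S
Q S
( S ) S
( Q ) S
( ( ) ) S
( ( ) ) Q S
( ( ) ) ( S ) S
( ( ) ) ( Q ) S
( ( ) ) ( < > ) S
( ( ) ) ( < > ) Q
( ( ) ) ( < > ) ( S )
( ( ) ) ( < > ) ( Q )
( ( ) ) ( < > ) ( < > )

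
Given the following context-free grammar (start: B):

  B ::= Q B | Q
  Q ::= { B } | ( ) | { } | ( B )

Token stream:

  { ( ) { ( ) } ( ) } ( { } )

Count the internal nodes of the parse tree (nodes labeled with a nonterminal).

[B [Q { [B [Q ( )] [B [Q { [B [Q ( )]] }] [B [Q ( )]]]] }] [B [Q ( [B [Q { }]] )]]]

14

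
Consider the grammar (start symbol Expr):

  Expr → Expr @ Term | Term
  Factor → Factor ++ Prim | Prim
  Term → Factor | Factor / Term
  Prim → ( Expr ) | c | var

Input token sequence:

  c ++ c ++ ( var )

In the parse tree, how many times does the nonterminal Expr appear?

[Expr [Term [Factor [Factor [Factor [Prim c]] ++ [Prim c]] ++ [Prim ( [Expr [Term [Factor [Prim var]]]] )]]]]

2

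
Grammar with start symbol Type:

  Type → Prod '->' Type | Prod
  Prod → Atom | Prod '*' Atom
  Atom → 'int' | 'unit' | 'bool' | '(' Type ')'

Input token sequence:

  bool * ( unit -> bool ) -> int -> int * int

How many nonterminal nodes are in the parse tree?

19

[Type [Prod [Prod [Atom bool]] * [Atom ( [Type [Prod [Atom unit]] -> [Type [Prod [Atom bool]]]] )]] -> [Type [Prod [Atom int]] -> [Type [Prod [Prod [Atom int]] * [Atom int]]]]]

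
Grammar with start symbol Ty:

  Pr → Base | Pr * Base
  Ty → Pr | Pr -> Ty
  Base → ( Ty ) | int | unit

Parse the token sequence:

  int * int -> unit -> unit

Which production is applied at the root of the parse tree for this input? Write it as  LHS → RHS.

Ty → Pr -> Ty

[Ty [Pr [Pr [Base int]] * [Base int]] -> [Ty [Pr [Base unit]] -> [Ty [Pr [Base unit]]]]]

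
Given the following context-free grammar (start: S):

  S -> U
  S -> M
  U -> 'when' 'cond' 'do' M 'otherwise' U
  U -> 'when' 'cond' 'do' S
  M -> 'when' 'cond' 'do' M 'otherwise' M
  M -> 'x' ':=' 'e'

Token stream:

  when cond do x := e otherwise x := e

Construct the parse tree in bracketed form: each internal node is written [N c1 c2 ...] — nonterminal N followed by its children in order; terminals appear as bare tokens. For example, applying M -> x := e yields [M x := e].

[S [M when cond do [M x := e] otherwise [M x := e]]]

S
M
when cond do M otherwise M
when cond do x := e otherwise M
when cond do x := e otherwise x := e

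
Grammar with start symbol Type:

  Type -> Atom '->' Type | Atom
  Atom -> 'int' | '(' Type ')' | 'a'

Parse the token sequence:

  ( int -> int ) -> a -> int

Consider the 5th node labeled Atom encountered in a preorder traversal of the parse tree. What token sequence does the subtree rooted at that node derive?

[Type [Atom ( [Type [Atom int] -> [Type [Atom int]]] )] -> [Type [Atom a] -> [Type [Atom int]]]]

int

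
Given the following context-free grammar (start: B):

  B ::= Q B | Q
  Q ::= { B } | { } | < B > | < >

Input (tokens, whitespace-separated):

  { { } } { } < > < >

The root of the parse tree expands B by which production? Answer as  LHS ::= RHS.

B ::= Q B

[B [Q { [B [Q { }]] }] [B [Q { }] [B [Q < >] [B [Q < >]]]]]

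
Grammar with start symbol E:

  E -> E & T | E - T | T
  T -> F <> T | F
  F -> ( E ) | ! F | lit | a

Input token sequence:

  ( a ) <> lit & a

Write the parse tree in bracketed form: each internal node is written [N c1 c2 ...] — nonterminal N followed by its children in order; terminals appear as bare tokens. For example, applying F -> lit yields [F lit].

[E [E [T [F ( [E [T [F a]]] )] <> [T [F lit]]]] & [T [F a]]]

E
E & T
T & T
F <> T & T
( E ) <> T & T
( T ) <> T & T
( F ) <> T & T
( a ) <> T & T
( a ) <> F & T
( a ) <> lit & T
( a ) <> lit & F
( a ) <> lit & a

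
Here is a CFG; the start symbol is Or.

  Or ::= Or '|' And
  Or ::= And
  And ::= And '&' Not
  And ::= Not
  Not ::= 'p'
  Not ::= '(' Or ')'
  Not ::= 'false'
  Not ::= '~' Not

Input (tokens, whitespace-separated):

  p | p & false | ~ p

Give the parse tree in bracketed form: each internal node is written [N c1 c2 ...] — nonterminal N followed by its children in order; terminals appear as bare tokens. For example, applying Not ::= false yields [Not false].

[Or [Or [Or [And [Not p]]] | [And [And [Not p]] & [Not false]]] | [And [Not ~ [Not p]]]]

Or
Or | And
Or | And | And
And | And | And
Not | And | And
p | And | And
p | And & Not | And
p | Not & Not | And
p | p & Not | And
p | p & false | And
p | p & false | Not
p | p & false | ~ Not
p | p & false | ~ p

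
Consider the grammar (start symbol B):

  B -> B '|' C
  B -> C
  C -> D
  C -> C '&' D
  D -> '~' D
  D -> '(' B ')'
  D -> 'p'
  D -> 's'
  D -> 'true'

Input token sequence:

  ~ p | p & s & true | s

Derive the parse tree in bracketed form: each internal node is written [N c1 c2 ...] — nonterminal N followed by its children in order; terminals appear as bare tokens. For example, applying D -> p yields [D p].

B
B | C
B | C | C
C | C | C
D | C | C
~ D | C | C
~ p | C | C
~ p | C & D | C
~ p | C & D & D | C
~ p | D & D & D | C
~ p | p & D & D | C
~ p | p & s & D | C
~ p | p & s & true | C
~ p | p & s & true | D
~ p | p & s & true | s

[B [B [B [C [D ~ [D p]]]] | [C [C [C [D p]] & [D s]] & [D true]]] | [C [D s]]]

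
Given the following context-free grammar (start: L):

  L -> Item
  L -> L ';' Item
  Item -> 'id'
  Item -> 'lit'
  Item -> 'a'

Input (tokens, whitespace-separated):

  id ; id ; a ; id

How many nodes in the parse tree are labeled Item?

4

[L [L [L [L [Item id]] ; [Item id]] ; [Item a]] ; [Item id]]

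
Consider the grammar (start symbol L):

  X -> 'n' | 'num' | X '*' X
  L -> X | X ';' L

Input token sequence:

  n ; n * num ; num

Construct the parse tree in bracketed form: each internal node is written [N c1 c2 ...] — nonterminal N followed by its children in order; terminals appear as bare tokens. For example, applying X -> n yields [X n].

L
X ; L
n ; L
n ; X ; L
n ; X * X ; L
n ; n * X ; L
n ; n * num ; L
n ; n * num ; X
n ; n * num ; num

[L [X n] ; [L [X [X n] * [X num]] ; [L [X num]]]]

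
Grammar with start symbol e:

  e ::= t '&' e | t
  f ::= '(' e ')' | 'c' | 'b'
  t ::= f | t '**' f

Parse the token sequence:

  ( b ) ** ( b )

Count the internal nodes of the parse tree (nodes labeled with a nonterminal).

[e [t [t [f ( [e [t [f b]]] )]] ** [f ( [e [t [f b]]] )]]]

11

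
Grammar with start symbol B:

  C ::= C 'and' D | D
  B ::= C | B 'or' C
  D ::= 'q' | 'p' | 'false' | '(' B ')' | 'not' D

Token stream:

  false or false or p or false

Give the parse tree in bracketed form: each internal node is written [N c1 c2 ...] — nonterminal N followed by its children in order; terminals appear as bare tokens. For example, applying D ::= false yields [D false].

B
B or C
B or C or C
B or C or C or C
C or C or C or C
D or C or C or C
false or C or C or C
false or D or C or C
false or false or C or C
false or false or D or C
false or false or p or C
false or false or p or D
false or false or p or false

[B [B [B [B [C [D false]]] or [C [D false]]] or [C [D p]]] or [C [D false]]]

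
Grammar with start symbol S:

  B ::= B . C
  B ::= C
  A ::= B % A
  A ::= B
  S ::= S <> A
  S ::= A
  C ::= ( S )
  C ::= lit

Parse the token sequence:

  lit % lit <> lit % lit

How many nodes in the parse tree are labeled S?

[S [S [A [B [C lit]] % [A [B [C lit]]]]] <> [A [B [C lit]] % [A [B [C lit]]]]]

2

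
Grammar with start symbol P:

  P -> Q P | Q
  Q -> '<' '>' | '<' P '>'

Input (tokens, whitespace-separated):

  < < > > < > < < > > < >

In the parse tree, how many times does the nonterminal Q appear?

[P [Q < [P [Q < >]] >] [P [Q < >] [P [Q < [P [Q < >]] >] [P [Q < >]]]]]

6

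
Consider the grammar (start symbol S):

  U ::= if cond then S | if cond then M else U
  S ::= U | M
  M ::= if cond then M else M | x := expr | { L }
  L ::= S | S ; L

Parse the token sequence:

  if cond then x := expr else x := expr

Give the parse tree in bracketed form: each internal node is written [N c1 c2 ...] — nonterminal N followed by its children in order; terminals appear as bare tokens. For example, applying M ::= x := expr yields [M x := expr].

[S [M if cond then [M x := expr] else [M x := expr]]]

S
M
if cond then M else M
if cond then x := expr else M
if cond then x := expr else x := expr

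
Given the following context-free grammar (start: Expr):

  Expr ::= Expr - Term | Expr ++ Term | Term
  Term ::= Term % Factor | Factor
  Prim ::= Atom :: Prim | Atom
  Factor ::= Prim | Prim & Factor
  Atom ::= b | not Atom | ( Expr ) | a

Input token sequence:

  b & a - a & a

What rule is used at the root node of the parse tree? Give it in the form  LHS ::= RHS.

[Expr [Expr [Term [Factor [Prim [Atom b]] & [Factor [Prim [Atom a]]]]]] - [Term [Factor [Prim [Atom a]] & [Factor [Prim [Atom a]]]]]]

Expr ::= Expr - Term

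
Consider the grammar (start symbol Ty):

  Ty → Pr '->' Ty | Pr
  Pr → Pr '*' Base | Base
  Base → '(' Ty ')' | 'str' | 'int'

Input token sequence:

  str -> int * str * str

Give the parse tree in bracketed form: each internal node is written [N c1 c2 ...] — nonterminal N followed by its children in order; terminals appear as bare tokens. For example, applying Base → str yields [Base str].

Ty
Pr -> Ty
Base -> Ty
str -> Ty
str -> Pr
str -> Pr * Base
str -> Pr * Base * Base
str -> Base * Base * Base
str -> int * Base * Base
str -> int * str * Base
str -> int * str * str

[Ty [Pr [Base str]] -> [Ty [Pr [Pr [Pr [Base int]] * [Base str]] * [Base str]]]]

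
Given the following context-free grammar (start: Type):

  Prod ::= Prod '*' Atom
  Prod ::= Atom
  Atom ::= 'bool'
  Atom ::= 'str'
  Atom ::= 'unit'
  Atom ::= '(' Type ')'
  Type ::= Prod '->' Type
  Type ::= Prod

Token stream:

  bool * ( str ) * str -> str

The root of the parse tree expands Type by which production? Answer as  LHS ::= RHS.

[Type [Prod [Prod [Prod [Atom bool]] * [Atom ( [Type [Prod [Atom str]]] )]] * [Atom str]] -> [Type [Prod [Atom str]]]]

Type ::= Prod '->' Type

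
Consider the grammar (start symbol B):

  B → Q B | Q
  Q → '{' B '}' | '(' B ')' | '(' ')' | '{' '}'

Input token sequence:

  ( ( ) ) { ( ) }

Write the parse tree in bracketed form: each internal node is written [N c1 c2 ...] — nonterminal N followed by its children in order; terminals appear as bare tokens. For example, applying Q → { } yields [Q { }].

[B [Q ( [B [Q ( )]] )] [B [Q { [B [Q ( )]] }]]]

B
Q B
( B ) B
( Q ) B
( ( ) ) B
( ( ) ) Q
( ( ) ) { B }
( ( ) ) { Q }
( ( ) ) { ( ) }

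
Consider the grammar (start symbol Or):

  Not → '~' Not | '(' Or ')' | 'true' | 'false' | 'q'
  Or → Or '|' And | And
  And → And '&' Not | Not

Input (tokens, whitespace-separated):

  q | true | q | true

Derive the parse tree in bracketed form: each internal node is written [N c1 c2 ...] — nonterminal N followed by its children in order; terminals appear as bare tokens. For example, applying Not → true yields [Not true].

[Or [Or [Or [Or [And [Not q]]] | [And [Not true]]] | [And [Not q]]] | [And [Not true]]]

Or
Or | And
Or | And | And
Or | And | And | And
And | And | And | And
Not | And | And | And
q | And | And | And
q | Not | And | And
q | true | And | And
q | true | Not | And
q | true | q | And
q | true | q | Not
q | true | q | true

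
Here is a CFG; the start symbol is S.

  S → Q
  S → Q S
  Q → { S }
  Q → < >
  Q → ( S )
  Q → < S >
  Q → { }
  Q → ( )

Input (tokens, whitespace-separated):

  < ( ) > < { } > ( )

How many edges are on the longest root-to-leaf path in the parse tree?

[S [Q < [S [Q ( )]] >] [S [Q < [S [Q { }]] >] [S [Q ( )]]]]

5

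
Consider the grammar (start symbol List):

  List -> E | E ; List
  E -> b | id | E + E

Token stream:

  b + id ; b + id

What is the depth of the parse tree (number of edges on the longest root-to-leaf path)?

[List [E [E b] + [E id]] ; [List [E [E b] + [E id]]]]

4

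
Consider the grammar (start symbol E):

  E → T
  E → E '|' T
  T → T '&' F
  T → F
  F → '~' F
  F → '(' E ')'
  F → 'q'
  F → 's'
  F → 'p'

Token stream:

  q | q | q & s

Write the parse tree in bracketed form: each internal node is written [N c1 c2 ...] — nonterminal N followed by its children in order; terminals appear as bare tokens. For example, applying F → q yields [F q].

[E [E [E [T [F q]]] | [T [F q]]] | [T [T [F q]] & [F s]]]

E
E | T
E | T | T
T | T | T
F | T | T
q | T | T
q | F | T
q | q | T
q | q | T & F
q | q | F & F
q | q | q & F
q | q | q & s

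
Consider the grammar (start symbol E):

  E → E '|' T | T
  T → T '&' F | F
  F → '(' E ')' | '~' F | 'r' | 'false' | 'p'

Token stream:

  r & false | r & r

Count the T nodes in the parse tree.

4

[E [E [T [T [F r]] & [F false]]] | [T [T [F r]] & [F r]]]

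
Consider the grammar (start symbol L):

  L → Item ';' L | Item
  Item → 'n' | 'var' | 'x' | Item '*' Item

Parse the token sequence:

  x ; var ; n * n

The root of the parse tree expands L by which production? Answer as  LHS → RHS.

[L [Item x] ; [L [Item var] ; [L [Item [Item n] * [Item n]]]]]

L → Item ';' L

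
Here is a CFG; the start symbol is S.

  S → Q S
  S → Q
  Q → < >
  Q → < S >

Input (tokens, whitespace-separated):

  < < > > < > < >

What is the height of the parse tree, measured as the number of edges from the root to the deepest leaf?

4

[S [Q < [S [Q < >]] >] [S [Q < >] [S [Q < >]]]]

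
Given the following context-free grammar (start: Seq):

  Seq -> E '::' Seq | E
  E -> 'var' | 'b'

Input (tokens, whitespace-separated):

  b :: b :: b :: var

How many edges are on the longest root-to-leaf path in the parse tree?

5

[Seq [E b] :: [Seq [E b] :: [Seq [E b] :: [Seq [E var]]]]]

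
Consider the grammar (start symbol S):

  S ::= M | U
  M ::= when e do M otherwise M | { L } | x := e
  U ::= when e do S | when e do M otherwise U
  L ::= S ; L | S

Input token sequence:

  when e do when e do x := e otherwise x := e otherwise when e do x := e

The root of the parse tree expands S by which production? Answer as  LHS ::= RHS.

S ::= U

[S [U when e do [M when e do [M x := e] otherwise [M x := e]] otherwise [U when e do [S [M x := e]]]]]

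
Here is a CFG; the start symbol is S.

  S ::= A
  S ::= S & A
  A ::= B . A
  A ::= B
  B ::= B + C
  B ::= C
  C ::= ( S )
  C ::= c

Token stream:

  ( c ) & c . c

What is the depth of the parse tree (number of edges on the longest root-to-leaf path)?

9

[S [S [A [B [C ( [S [A [B [C c]]]] )]]]] & [A [B [C c]] . [A [B [C c]]]]]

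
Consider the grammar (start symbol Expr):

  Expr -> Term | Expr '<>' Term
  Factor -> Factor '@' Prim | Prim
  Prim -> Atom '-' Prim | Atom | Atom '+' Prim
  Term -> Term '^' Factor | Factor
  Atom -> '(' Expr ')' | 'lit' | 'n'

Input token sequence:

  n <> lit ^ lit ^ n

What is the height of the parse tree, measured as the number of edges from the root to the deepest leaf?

[Expr [Expr [Term [Factor [Prim [Atom n]]]]] <> [Term [Term [Term [Factor [Prim [Atom lit]]]] ^ [Factor [Prim [Atom lit]]]] ^ [Factor [Prim [Atom n]]]]]

7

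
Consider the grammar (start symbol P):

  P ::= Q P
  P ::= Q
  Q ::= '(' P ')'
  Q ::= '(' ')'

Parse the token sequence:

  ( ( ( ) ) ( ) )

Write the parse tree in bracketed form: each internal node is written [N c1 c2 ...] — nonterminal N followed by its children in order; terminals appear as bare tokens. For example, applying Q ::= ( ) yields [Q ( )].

[P [Q ( [P [Q ( [P [Q ( )]] )] [P [Q ( )]]] )]]

P
Q
( P )
( Q P )
( ( P ) P )
( ( Q ) P )
( ( ( ) ) P )
( ( ( ) ) Q )
( ( ( ) ) ( ) )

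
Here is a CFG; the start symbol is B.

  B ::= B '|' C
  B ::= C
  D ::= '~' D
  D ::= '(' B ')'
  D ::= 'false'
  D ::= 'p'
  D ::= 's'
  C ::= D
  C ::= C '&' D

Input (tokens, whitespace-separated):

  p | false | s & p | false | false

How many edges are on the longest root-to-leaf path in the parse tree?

7

[B [B [B [B [B [C [D p]]] | [C [D false]]] | [C [C [D s]] & [D p]]] | [C [D false]]] | [C [D false]]]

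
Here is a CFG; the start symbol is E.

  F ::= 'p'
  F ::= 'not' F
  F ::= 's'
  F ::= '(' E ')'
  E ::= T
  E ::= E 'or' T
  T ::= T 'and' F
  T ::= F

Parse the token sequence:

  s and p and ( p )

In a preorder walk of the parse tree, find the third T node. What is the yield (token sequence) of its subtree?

[E [T [T [T [F s]] and [F p]] and [F ( [E [T [F p]]] )]]]

s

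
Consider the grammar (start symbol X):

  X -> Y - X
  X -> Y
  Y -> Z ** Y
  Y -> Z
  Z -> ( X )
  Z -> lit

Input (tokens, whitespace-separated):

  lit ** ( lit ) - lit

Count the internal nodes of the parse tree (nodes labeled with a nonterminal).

11

[X [Y [Z lit] ** [Y [Z ( [X [Y [Z lit]]] )]]] - [X [Y [Z lit]]]]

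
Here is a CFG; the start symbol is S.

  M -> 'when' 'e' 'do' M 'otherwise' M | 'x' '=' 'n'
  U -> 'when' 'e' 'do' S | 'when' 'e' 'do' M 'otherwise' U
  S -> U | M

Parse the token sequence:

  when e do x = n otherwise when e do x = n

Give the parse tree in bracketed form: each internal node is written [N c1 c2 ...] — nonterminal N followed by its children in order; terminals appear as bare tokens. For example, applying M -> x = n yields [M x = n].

S
U
when e do M otherwise U
when e do x = n otherwise U
when e do x = n otherwise when e do S
when e do x = n otherwise when e do M
when e do x = n otherwise when e do x = n

[S [U when e do [M x = n] otherwise [U when e do [S [M x = n]]]]]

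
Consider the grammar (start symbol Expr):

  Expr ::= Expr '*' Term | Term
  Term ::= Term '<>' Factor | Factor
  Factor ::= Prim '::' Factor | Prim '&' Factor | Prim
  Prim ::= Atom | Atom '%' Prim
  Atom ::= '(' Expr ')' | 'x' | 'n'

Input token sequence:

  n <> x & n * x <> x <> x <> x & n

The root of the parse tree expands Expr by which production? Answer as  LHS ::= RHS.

[Expr [Expr [Term [Term [Factor [Prim [Atom n]]]] <> [Factor [Prim [Atom x]] & [Factor [Prim [Atom n]]]]]] * [Term [Term [Term [Term [Factor [Prim [Atom x]]]] <> [Factor [Prim [Atom x]]]] <> [Factor [Prim [Atom x]]]] <> [Factor [Prim [Atom x]] & [Factor [Prim [Atom n]]]]]]

Expr ::= Expr '*' Term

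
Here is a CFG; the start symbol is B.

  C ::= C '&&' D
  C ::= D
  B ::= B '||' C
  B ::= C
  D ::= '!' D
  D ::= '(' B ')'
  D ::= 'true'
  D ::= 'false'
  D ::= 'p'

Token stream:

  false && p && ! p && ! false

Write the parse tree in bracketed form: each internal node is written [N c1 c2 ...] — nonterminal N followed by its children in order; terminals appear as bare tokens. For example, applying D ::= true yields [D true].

[B [C [C [C [C [D false]] && [D p]] && [D ! [D p]]] && [D ! [D false]]]]

B
C
C && D
C && D && D
C && D && D && D
D && D && D && D
false && D && D && D
false && p && D && D
false && p && ! D && D
false && p && ! p && D
false && p && ! p && ! D
false && p && ! p && ! false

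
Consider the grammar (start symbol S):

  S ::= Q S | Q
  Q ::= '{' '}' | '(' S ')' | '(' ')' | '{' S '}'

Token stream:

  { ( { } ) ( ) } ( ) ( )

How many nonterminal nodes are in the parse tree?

[S [Q { [S [Q ( [S [Q { }]] )] [S [Q ( )]]] }] [S [Q ( )] [S [Q ( )]]]]

12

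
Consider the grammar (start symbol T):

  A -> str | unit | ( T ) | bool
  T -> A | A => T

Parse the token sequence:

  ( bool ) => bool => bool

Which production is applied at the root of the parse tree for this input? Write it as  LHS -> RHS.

T -> A => T

[T [A ( [T [A bool]] )] => [T [A bool] => [T [A bool]]]]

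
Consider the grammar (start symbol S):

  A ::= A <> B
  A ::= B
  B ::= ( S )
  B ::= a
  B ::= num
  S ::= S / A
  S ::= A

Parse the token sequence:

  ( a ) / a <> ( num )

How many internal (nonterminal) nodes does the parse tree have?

[S [S [A [B ( [S [A [B a]]] )]]] / [A [A [B a]] <> [B ( [S [A [B num]]] )]]]

14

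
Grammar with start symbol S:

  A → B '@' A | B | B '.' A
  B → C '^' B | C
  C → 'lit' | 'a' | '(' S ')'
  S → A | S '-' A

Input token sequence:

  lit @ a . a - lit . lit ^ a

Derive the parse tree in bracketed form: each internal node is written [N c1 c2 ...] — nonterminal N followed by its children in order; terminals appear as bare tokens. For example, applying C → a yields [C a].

S
S - A
A - A
B @ A - A
C @ A - A
lit @ A - A
lit @ B . A - A
lit @ C . A - A
lit @ a . A - A
lit @ a . B - A
lit @ a . C - A
lit @ a . a - A
lit @ a . a - B . A
lit @ a . a - C . A
lit @ a . a - lit . A
lit @ a . a - lit . B
lit @ a . a - lit . C ^ B
lit @ a . a - lit . lit ^ B
lit @ a . a - lit . lit ^ C
lit @ a . a - lit . lit ^ a

[S [S [A [B [C lit]] @ [A [B [C a]] . [A [B [C a]]]]]] - [A [B [C lit]] . [A [B [C lit] ^ [B [C a]]]]]]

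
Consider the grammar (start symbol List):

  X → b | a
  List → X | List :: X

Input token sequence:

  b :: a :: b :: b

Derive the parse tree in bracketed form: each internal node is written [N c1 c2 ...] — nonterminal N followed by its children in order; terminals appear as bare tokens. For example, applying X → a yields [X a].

List
List :: X
List :: X :: X
List :: X :: X :: X
X :: X :: X :: X
b :: X :: X :: X
b :: a :: X :: X
b :: a :: b :: X
b :: a :: b :: b

[List [List [List [List [X b]] :: [X a]] :: [X b]] :: [X b]]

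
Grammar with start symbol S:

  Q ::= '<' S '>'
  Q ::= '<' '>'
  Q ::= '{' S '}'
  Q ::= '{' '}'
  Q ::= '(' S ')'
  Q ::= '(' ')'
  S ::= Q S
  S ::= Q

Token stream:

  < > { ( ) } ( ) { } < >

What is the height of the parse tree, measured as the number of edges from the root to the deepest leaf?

6

[S [Q < >] [S [Q { [S [Q ( )]] }] [S [Q ( )] [S [Q { }] [S [Q < >]]]]]]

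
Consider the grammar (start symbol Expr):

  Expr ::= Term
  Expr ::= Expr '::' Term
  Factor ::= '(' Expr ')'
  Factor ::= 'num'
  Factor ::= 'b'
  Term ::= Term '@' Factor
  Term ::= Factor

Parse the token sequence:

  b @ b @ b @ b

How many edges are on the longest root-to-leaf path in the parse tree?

6

[Expr [Term [Term [Term [Term [Factor b]] @ [Factor b]] @ [Factor b]] @ [Factor b]]]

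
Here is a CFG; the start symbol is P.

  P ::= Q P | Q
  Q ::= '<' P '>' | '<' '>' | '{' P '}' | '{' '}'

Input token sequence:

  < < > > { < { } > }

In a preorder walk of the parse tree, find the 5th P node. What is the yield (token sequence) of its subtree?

[P [Q < [P [Q < >]] >] [P [Q { [P [Q < [P [Q { }]] >]] }]]]

{ }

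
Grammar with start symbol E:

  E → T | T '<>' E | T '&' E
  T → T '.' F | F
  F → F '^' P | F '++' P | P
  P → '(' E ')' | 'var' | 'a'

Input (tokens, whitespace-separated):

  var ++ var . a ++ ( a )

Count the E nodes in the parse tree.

2

[E [T [T [F [F [P var]] ++ [P var]]] . [F [F [P a]] ++ [P ( [E [T [F [P a]]]] )]]]]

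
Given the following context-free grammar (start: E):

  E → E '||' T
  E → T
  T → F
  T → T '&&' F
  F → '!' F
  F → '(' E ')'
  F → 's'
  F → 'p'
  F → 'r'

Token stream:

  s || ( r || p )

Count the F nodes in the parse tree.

4

[E [E [T [F s]]] || [T [F ( [E [E [T [F r]]] || [T [F p]]] )]]]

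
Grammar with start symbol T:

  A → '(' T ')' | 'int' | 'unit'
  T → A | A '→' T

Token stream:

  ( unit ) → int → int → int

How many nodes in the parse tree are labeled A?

5

[T [A ( [T [A unit]] )] → [T [A int] → [T [A int] → [T [A int]]]]]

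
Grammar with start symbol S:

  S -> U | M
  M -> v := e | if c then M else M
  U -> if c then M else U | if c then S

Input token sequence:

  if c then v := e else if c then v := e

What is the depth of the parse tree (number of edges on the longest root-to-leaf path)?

[S [U if c then [M v := e] else [U if c then [S [M v := e]]]]]

5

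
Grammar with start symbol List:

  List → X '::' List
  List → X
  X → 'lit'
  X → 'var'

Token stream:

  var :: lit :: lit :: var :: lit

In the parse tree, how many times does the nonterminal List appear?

[List [X var] :: [List [X lit] :: [List [X lit] :: [List [X var] :: [List [X lit]]]]]]

5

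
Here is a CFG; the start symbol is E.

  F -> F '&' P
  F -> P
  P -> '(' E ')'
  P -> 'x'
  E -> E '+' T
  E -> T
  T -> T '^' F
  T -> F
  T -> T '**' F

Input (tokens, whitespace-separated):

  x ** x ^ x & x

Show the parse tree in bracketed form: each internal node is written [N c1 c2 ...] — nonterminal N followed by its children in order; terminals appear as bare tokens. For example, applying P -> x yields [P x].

[E [T [T [T [F [P x]]] ** [F [P x]]] ^ [F [F [P x]] & [P x]]]]

E
T
T ^ F
T ** F ^ F
F ** F ^ F
P ** F ^ F
x ** F ^ F
x ** P ^ F
x ** x ^ F
x ** x ^ F & P
x ** x ^ P & P
x ** x ^ x & P
x ** x ^ x & x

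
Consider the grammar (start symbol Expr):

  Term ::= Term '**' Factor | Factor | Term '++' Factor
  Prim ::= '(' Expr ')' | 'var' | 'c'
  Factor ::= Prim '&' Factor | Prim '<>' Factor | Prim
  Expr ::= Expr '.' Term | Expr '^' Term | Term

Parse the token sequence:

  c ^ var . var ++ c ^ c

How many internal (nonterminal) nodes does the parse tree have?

19

[Expr [Expr [Expr [Expr [Term [Factor [Prim c]]]] ^ [Term [Factor [Prim var]]]] . [Term [Term [Factor [Prim var]]] ++ [Factor [Prim c]]]] ^ [Term [Factor [Prim c]]]]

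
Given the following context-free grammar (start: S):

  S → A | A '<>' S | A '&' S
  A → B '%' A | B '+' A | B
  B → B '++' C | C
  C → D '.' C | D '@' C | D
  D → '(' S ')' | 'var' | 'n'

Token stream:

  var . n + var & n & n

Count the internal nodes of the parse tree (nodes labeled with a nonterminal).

21

[S [A [B [C [D var] . [C [D n]]]] + [A [B [C [D var]]]]] & [S [A [B [C [D n]]]] & [S [A [B [C [D n]]]]]]]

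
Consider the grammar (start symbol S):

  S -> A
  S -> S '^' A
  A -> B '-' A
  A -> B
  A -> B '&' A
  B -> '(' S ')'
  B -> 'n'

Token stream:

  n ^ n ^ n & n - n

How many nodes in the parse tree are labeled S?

3

[S [S [S [A [B n]]] ^ [A [B n]]] ^ [A [B n] & [A [B n] - [A [B n]]]]]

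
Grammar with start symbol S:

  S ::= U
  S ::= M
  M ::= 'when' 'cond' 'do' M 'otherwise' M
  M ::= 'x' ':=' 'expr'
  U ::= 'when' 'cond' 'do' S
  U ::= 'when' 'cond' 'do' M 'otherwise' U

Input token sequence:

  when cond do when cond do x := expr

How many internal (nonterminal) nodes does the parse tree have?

6

[S [U when cond do [S [U when cond do [S [M x := expr]]]]]]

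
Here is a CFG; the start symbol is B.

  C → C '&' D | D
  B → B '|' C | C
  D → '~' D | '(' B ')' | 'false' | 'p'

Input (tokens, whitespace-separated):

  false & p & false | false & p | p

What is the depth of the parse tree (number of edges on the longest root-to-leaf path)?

[B [B [B [C [C [C [D false]] & [D p]] & [D false]]] | [C [C [D false]] & [D p]]] | [C [D p]]]

7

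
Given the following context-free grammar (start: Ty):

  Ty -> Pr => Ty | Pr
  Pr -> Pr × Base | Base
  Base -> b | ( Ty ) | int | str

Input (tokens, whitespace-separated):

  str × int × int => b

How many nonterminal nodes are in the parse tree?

10

[Ty [Pr [Pr [Pr [Base str]] × [Base int]] × [Base int]] => [Ty [Pr [Base b]]]]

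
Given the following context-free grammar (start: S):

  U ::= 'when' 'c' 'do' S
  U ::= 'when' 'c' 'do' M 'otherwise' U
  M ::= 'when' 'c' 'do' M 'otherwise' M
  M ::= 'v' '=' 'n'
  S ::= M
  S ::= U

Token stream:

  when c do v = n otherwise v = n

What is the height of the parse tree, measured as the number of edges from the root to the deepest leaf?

3

[S [M when c do [M v = n] otherwise [M v = n]]]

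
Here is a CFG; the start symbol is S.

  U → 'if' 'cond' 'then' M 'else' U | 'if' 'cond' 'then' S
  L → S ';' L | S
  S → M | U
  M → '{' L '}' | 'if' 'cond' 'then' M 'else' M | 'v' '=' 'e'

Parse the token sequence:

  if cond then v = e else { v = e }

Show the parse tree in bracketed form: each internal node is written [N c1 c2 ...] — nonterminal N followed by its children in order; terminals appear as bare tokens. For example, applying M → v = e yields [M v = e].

[S [M if cond then [M v = e] else [M { [L [S [M v = e]]] }]]]

S
M
if cond then M else M
if cond then v = e else M
if cond then v = e else { L }
if cond then v = e else { S }
if cond then v = e else { M }
if cond then v = e else { v = e }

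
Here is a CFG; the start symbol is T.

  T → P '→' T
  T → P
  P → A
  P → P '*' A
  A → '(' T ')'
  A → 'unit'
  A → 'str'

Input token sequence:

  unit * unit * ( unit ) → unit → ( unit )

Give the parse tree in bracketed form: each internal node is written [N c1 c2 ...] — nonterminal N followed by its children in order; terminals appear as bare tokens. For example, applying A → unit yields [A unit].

[T [P [P [P [A unit]] * [A unit]] * [A ( [T [P [A unit]]] )]] → [T [P [A unit]] → [T [P [A ( [T [P [A unit]]] )]]]]]

T
P → T
P * A → T
P * A * A → T
A * A * A → T
unit * A * A → T
unit * unit * A → T
unit * unit * ( T ) → T
unit * unit * ( P ) → T
unit * unit * ( A ) → T
unit * unit * ( unit ) → T
unit * unit * ( unit ) → P → T
unit * unit * ( unit ) → A → T
unit * unit * ( unit ) → unit → T
unit * unit * ( unit ) → unit → P
unit * unit * ( unit ) → unit → A
unit * unit * ( unit ) → unit → ( T )
unit * unit * ( unit ) → unit → ( P )
unit * unit * ( unit ) → unit → ( A )
unit * unit * ( unit ) → unit → ( unit )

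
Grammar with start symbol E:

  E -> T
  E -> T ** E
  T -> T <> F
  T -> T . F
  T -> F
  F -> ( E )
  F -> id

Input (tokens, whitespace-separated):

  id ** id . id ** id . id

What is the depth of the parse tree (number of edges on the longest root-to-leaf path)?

[E [T [F id]] ** [E [T [T [F id]] . [F id]] ** [E [T [T [F id]] . [F id]]]]]

6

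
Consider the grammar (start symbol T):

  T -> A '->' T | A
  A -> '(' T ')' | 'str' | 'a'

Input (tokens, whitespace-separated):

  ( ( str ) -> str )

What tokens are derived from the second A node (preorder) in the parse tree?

[T [A ( [T [A ( [T [A str]] )] -> [T [A str]]] )]]

( str )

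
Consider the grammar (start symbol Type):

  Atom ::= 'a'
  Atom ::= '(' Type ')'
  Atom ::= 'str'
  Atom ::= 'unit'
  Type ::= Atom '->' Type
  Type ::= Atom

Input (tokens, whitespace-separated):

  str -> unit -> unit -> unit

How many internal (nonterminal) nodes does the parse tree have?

8

[Type [Atom str] -> [Type [Atom unit] -> [Type [Atom unit] -> [Type [Atom unit]]]]]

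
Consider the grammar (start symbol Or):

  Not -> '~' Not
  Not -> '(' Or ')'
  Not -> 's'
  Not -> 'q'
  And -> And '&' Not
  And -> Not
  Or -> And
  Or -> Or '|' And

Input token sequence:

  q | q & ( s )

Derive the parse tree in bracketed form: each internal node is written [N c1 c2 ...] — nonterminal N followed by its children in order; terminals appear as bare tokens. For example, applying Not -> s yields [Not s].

[Or [Or [And [Not q]]] | [And [And [Not q]] & [Not ( [Or [And [Not s]]] )]]]

Or
Or | And
And | And
Not | And
q | And
q | And & Not
q | Not & Not
q | q & Not
q | q & ( Or )
q | q & ( And )
q | q & ( Not )
q | q & ( s )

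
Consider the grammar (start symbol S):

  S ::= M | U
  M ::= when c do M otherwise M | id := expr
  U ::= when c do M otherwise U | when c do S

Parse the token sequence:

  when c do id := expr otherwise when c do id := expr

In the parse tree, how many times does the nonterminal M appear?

[S [U when c do [M id := expr] otherwise [U when c do [S [M id := expr]]]]]

2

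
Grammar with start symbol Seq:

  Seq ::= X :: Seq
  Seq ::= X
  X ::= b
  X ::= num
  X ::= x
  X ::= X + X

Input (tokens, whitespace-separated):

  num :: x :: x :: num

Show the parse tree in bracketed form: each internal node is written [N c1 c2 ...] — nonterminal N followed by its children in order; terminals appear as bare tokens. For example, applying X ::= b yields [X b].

Seq
X :: Seq
num :: Seq
num :: X :: Seq
num :: x :: Seq
num :: x :: X :: Seq
num :: x :: x :: Seq
num :: x :: x :: X
num :: x :: x :: num

[Seq [X num] :: [Seq [X x] :: [Seq [X x] :: [Seq [X num]]]]]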